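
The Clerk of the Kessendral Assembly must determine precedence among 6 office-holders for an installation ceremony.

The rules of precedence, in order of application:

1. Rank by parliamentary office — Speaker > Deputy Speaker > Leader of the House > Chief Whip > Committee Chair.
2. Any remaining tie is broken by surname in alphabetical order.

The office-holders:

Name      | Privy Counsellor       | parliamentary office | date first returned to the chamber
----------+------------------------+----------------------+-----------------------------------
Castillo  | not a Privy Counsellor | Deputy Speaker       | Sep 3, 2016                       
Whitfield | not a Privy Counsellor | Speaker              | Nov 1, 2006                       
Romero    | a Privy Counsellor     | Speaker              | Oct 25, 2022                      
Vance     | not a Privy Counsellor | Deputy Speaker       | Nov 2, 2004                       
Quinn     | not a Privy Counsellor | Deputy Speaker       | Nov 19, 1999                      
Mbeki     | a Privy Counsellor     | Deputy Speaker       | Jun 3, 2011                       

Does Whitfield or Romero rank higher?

Romero

By parliamentary office: Romero and Whitfield (Speaker); then Castillo, Mbeki, Quinn and Vance (Deputy Speaker).
Among Romero and Whitfield, alphabetically by surname: Romero before Whitfield.
Among Castillo, Mbeki, Quinn and Vance, alphabetically by surname: Castillo before Mbeki before Quinn before Vance.
So Romero takes precedence.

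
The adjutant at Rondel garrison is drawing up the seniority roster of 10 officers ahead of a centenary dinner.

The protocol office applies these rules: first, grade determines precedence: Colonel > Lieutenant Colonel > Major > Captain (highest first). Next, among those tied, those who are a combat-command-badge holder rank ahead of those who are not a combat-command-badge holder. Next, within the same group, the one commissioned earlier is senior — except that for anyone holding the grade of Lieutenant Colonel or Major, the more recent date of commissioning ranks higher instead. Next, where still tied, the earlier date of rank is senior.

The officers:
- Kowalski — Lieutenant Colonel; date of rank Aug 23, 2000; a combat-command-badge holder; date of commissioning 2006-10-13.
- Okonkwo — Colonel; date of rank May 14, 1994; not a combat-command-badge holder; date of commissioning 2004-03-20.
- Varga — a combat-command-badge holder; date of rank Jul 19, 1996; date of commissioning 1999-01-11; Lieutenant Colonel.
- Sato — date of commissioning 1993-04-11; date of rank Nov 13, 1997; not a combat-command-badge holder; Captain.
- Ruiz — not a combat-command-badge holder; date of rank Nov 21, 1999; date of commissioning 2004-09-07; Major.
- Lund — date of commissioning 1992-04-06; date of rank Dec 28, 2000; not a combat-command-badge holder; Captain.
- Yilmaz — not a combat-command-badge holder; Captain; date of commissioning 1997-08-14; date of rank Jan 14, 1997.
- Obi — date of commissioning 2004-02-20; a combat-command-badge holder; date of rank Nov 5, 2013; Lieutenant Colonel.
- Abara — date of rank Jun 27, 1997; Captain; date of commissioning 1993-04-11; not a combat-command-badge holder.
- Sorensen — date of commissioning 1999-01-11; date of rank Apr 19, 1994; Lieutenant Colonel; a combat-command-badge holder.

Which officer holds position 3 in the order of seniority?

By grade: Okonkwo (Colonel); then Kowalski, Obi, Sorensen and Varga (Lieutenant Colonel); then Ruiz (Major); then Lund, Abara, Sato and Yilmaz (Captain).
Kowalski, Obi, Sorensen and Varga are each a combat-command-badge holder, so the next rule applies.
Among Kowalski, Obi, Sorensen and Varga, by date of commissioning (later first) (reversed rule for this group): Kowalski (2006-10-13) before Obi (2004-02-20) before Sorensen and Varga (1999-01-11).
Among Sorensen and Varga, by date of rank (earlier first): Sorensen (Apr 19, 1994) before Varga (Jul 19, 1996).
Lund, Abara, Sato and Yilmaz are each not a combat-command-badge holder, so the next rule applies.
Among Lund, Abara, Sato and Yilmaz, by date of commissioning (earlier first): Lund (1992-04-06) before Abara and Sato (1993-04-11) before Yilmaz (1997-08-14).
Among Abara and Sato, by date of rank (earlier first): Abara (Jun 27, 1997) before Sato (Nov 13, 1997).
Order: Okonkwo, Kowalski, Obi, Sorensen, Varga, Ruiz, Lund, Abara, Sato, Yilmaz.

Obi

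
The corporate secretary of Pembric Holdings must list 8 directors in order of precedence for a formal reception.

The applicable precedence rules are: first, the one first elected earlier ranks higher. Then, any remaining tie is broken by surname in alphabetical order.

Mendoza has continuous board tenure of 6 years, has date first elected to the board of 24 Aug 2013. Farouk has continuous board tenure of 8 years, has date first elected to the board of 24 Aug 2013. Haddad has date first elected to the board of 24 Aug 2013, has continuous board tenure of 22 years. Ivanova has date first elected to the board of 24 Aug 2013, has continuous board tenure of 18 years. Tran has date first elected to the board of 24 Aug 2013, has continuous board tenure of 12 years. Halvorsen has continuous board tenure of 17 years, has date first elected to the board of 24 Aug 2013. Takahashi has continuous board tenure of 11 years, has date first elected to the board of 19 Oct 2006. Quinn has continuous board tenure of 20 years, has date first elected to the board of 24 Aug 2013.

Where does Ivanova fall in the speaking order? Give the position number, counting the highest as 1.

By date first elected to the board (earlier first): Takahashi (19 Oct 2006); then Farouk, Haddad, Halvorsen, Ivanova, Mendoza, Quinn and Tran (each 24 Aug 2013).
Among Farouk, Haddad, Halvorsen, Ivanova, Mendoza, Quinn and Tran, alphabetically by surname: Farouk before Haddad before Halvorsen before Ivanova before Mendoza before Quinn before Tran.
Order: Takahashi, Farouk, Haddad, Halvorsen, Ivanova, Mendoza, Quinn, Tran. So position 5.

5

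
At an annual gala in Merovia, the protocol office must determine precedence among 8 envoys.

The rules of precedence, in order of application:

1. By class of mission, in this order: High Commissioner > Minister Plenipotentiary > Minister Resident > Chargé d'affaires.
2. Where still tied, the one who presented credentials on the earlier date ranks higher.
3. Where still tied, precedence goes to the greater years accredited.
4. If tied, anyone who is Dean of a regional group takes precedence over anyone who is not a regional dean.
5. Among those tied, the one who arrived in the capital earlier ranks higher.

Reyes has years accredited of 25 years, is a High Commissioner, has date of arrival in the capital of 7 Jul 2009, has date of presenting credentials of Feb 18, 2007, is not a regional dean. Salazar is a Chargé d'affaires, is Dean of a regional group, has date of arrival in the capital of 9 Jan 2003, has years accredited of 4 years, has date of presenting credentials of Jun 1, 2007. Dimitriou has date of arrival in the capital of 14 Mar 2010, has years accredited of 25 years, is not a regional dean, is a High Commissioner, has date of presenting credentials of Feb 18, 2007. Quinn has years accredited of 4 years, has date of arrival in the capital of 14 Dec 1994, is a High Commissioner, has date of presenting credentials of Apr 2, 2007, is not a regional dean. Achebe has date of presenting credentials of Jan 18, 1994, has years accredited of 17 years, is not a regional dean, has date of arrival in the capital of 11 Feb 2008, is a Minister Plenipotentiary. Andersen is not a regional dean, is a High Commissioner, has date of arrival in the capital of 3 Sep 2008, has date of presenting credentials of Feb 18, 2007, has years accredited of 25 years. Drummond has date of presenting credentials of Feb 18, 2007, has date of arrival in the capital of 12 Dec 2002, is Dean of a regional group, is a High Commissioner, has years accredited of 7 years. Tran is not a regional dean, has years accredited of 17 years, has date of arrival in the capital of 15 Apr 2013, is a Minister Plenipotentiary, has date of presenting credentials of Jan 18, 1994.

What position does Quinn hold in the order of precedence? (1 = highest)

By class of mission: Andersen, Reyes, Dimitriou, Drummond and Quinn (High Commissioner); then Achebe and Tran (Minister Plenipotentiary); then Salazar (Chargé d'affaires).
Among Andersen, Reyes, Dimitriou, Drummond and Quinn, by date of presenting credentials (earlier first): Andersen, Reyes, Dimitriou and Drummond (Feb 18, 2007) before Quinn (Apr 2, 2007).
Among Andersen, Reyes, Dimitriou and Drummond, by years accredited (higher first): Andersen, Reyes and Dimitriou (25 years) before Drummond (7 years).
Andersen, Reyes and Dimitriou are each not a regional dean, so the next rule applies.
Among Andersen, Reyes and Dimitriou, by date of arrival in the capital (earlier first): Andersen (3 Sep 2008) before Reyes (7 Jul 2009) before Dimitriou (14 Mar 2010).
Achebe and Tran both have date of presenting credentials Jan 18, 1994, so the next rule applies.
Achebe and Tran both have years accredited 17 years, so the next rule applies.
Achebe and Tran are each not a regional dean, so the next rule applies.
Among Achebe and Tran, by date of arrival in the capital (earlier first): Achebe (11 Feb 2008) before Tran (15 Apr 2013).
Order: Andersen, Reyes, Dimitriou, Drummond, Quinn, Achebe, Tran, Salazar. So position 5.

5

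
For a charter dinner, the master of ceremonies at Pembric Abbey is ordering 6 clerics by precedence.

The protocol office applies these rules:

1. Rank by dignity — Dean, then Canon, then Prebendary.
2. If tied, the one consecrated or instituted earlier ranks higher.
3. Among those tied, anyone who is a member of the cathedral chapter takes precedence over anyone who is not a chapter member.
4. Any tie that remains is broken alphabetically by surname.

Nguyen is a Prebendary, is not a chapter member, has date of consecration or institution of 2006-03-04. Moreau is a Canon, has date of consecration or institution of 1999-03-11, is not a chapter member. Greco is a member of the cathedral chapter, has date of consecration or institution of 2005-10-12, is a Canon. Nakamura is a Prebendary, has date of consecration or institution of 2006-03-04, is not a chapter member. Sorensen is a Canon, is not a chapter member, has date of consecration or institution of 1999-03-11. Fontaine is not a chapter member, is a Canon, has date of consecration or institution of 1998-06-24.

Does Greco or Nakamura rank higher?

Greco

By dignity: Fontaine, Moreau, Sorensen and Greco (Canon); then Nakamura and Nguyen (Prebendary).
Among Fontaine, Moreau, Sorensen and Greco, by date of consecration or institution (earlier first): Fontaine (1998-06-24) before Moreau and Sorensen (1999-03-11) before Greco (2005-10-12).
Moreau and Sorensen are each not a chapter member, so the next rule applies.
Among Moreau and Sorensen, alphabetically by surname: Moreau before Sorensen.
Nakamura and Nguyen both have date of consecration or institution 2006-03-04, so the next rule applies.
Nakamura and Nguyen are each not a chapter member, so the next rule applies.
Among Nakamura and Nguyen, alphabetically by surname: Nakamura before Nguyen.
So Greco takes precedence.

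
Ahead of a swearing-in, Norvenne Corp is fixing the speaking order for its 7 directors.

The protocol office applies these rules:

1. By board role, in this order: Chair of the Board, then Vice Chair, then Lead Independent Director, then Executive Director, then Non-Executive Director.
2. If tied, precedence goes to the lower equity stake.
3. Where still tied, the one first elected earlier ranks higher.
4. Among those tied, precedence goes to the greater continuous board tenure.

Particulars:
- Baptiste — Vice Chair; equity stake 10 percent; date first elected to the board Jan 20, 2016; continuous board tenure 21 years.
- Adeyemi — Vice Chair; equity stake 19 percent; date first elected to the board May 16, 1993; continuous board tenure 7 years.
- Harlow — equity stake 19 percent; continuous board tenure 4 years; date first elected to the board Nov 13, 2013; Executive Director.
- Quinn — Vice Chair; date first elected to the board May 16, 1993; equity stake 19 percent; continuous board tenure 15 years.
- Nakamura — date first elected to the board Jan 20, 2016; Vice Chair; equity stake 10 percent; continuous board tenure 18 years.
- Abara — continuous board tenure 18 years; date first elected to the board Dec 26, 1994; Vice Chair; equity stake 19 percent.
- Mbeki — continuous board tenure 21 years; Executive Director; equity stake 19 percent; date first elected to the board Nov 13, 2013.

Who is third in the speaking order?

By board role: Baptiste, Nakamura, Quinn, Adeyemi and Abara (Vice Chair); then Mbeki and Harlow (Executive Director).
Among Baptiste, Nakamura, Quinn, Adeyemi and Abara, by equity stake (lower first): Baptiste and Nakamura (10 percent) before Quinn, Adeyemi and Abara (19 percent).
Baptiste and Nakamura both have date first elected to the board Jan 20, 2016, so the next rule applies.
Among Baptiste and Nakamura, by continuous board tenure (higher first): Baptiste (21 years) before Nakamura (18 years).
Among Quinn, Adeyemi and Abara, by date first elected to the board (earlier first): Quinn and Adeyemi (May 16, 1993) before Abara (Dec 26, 1994).
Among Quinn and Adeyemi, by continuous board tenure (higher first): Quinn (15 years) before Adeyemi (7 years).
Mbeki and Harlow both have equity stake 19 percent, so the next rule applies.
Mbeki and Harlow both have date first elected to the board Nov 13, 2013, so the next rule applies.
Among Mbeki and Harlow, by continuous board tenure (higher first): Mbeki (21 years) before Harlow (4 years).
Order: Baptiste, Nakamura, Quinn, Adeyemi, Abara, Mbeki, Harlow.

Quinn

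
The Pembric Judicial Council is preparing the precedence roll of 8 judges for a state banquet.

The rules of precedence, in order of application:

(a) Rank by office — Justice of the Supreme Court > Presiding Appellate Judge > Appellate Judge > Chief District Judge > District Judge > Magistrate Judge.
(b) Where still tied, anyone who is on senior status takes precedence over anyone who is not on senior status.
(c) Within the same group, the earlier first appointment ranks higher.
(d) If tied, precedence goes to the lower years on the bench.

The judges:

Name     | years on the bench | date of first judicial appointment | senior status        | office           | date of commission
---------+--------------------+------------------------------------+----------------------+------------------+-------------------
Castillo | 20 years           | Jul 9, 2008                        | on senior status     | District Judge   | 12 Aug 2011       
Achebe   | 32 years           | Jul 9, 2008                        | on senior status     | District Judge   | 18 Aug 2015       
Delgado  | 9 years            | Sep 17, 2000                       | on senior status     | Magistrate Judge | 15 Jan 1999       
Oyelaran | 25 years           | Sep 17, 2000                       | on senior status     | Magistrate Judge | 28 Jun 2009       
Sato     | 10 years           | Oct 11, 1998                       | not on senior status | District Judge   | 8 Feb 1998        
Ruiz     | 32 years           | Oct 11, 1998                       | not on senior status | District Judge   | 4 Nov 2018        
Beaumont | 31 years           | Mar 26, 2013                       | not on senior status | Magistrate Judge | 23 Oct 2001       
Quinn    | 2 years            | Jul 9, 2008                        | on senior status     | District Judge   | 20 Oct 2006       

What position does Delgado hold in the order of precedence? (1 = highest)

By office: Quinn, Castillo, Achebe, Sato and Ruiz (District Judge); then Delgado, Oyelaran and Beaumont (Magistrate Judge).
Among Quinn, Castillo, Achebe, Sato and Ruiz, on senior status before not on senior status: Quinn, Castillo and Achebe (on senior status) before Sato and Ruiz (not on senior status).
Quinn, Castillo and Achebe all have date of first judicial appointment Jul 9, 2008, so the next rule applies.
Among Quinn, Castillo and Achebe, by years on the bench (lower first): Quinn (2 years) before Castillo (20 years) before Achebe (32 years).
Sato and Ruiz both have date of first judicial appointment Oct 11, 1998, so the next rule applies.
Among Sato and Ruiz, by years on the bench (lower first): Sato (10 years) before Ruiz (32 years).
Among Delgado, Oyelaran and Beaumont, on senior status before not on senior status: Delgado and Oyelaran (on senior status) before Beaumont (not on senior status).
Delgado and Oyelaran both have date of first judicial appointment Sep 17, 2000, so the next rule applies.
Among Delgado and Oyelaran, by years on the bench (lower first): Delgado (9 years) before Oyelaran (25 years).
Order: Quinn, Castillo, Achebe, Sato, Ruiz, Delgado, Oyelaran, Beaumont. So position 6.

6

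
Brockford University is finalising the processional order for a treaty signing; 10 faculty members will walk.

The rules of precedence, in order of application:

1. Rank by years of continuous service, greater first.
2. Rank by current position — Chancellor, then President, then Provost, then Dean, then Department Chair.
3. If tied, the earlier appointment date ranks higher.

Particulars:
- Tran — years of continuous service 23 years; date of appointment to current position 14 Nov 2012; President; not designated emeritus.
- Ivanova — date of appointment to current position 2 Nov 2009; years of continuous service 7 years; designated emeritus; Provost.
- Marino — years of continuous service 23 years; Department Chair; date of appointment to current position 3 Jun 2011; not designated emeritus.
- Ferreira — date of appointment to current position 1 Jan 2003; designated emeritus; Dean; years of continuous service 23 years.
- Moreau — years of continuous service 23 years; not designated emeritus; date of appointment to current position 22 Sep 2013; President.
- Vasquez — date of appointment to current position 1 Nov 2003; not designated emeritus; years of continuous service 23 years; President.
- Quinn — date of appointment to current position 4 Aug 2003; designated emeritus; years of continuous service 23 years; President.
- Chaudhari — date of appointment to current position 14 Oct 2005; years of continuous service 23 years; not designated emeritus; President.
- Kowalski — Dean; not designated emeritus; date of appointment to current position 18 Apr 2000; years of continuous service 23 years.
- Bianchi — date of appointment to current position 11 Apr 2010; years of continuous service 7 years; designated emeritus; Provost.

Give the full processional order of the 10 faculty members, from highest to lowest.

By years of continuous service (higher first): Quinn, Vasquez, Chaudhari, Tran, Moreau, Kowalski, Ferreira and Marino (each 23 years); then Ivanova and Bianchi (both 7 years).
Among Quinn, Vasquez, Chaudhari, Tran, Moreau, Kowalski, Ferreira and Marino, by current position: Quinn, Vasquez, Chaudhari, Tran and Moreau (President) before Kowalski and Ferreira (Dean) before Marino (Department Chair).
Among Quinn, Vasquez, Chaudhari, Tran and Moreau, by date of appointment to current position (earlier first): Quinn (4 Aug 2003) before Vasquez (1 Nov 2003) before Chaudhari (14 Oct 2005) before Tran (14 Nov 2012) before Moreau (22 Sep 2013).
Among Kowalski and Ferreira, by date of appointment to current position (earlier first): Kowalski (18 Apr 2000) before Ferreira (1 Jan 2003).
Ivanova and Bianchi are each Provost, so the next rule applies.
Among Ivanova and Bianchi, by date of appointment to current position (earlier first): Ivanova (2 Nov 2009) before Bianchi (11 Apr 2010).
Full order: Quinn, Vasquez, Chaudhari, Tran, Moreau, Kowalski, Ferreira, Marino, Ivanova, Bianchi.

Quinn, Vasquez, Chaudhari, Tran, Moreau, Kowalski, Ferreira, Marino, Ivanova, Bianchi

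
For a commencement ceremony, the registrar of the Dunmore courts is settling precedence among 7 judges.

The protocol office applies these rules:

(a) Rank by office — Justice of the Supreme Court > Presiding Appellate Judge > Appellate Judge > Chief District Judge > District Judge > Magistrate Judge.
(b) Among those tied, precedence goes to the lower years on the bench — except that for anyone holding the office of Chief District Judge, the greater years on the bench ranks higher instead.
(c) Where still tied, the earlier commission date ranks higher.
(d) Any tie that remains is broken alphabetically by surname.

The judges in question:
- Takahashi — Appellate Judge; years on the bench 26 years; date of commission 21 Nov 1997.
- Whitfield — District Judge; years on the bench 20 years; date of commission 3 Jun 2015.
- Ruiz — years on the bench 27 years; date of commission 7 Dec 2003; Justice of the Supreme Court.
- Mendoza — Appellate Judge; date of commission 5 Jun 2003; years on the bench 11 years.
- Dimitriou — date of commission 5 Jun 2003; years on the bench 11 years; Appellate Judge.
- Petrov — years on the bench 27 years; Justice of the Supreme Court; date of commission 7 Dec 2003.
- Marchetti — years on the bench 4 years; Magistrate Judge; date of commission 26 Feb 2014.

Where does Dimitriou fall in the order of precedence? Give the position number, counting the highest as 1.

3

By office: Petrov and Ruiz (Justice of the Supreme Court); then Dimitriou, Mendoza and Takahashi (Appellate Judge); then Whitfield (District Judge); then Marchetti (Magistrate Judge).
Petrov and Ruiz both have years on the bench 27 years, so the next rule applies.
Petrov and Ruiz both have date of commission 7 Dec 2003, so the next rule applies.
Among Petrov and Ruiz, alphabetically by surname: Petrov before Ruiz.
Among Dimitriou, Mendoza and Takahashi, by years on the bench (lower first): Dimitriou and Mendoza (11 years) before Takahashi (26 years).
Dimitriou and Mendoza both have date of commission 5 Jun 2003, so the next rule applies.
Among Dimitriou and Mendoza, alphabetically by surname: Dimitriou before Mendoza.
Order: Petrov, Ruiz, Dimitriou, Mendoza, Takahashi, Whitfield, Marchetti. So position 3.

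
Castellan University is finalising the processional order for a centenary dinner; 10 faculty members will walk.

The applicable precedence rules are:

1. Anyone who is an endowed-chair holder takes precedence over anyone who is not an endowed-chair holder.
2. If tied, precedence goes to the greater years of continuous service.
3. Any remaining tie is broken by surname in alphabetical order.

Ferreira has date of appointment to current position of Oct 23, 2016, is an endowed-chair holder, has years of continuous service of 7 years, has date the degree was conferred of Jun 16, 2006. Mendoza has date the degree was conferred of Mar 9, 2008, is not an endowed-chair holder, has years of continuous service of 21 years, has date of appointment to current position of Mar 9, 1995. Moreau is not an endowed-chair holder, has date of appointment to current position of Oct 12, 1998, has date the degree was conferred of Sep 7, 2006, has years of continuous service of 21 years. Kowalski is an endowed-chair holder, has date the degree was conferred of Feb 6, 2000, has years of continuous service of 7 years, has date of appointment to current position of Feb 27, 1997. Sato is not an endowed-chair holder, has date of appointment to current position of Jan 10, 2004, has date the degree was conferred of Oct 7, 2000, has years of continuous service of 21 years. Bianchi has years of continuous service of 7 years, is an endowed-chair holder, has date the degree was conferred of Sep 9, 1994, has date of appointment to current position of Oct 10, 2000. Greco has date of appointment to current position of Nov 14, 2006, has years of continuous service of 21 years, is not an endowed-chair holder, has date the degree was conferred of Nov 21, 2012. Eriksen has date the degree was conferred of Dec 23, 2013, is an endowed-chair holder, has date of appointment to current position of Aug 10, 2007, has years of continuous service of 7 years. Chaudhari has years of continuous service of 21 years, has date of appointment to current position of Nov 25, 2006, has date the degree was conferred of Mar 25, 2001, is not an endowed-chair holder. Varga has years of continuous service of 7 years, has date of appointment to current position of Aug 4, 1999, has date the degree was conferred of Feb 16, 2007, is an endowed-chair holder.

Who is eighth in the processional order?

By the first rule: Bianchi, Eriksen, Ferreira, Kowalski and Varga (each an endowed-chair holder); then Chaudhari, Greco, Mendoza, Moreau and Sato (each not an endowed-chair holder).
Bianchi, Eriksen, Ferreira, Kowalski and Varga all have years of continuous service 7 years, so the next rule applies.
Among Bianchi, Eriksen, Ferreira, Kowalski and Varga, alphabetically by surname: Bianchi before Eriksen before Ferreira before Kowalski before Varga.
Chaudhari, Greco, Mendoza, Moreau and Sato all have years of continuous service 21 years, so the next rule applies.
Among Chaudhari, Greco, Mendoza, Moreau and Sato, alphabetically by surname: Chaudhari before Greco before Mendoza before Moreau before Sato.
Order: Bianchi, Eriksen, Ferreira, Kowalski, Varga, Chaudhari, Greco, Mendoza, Moreau, Sato.

Mendoza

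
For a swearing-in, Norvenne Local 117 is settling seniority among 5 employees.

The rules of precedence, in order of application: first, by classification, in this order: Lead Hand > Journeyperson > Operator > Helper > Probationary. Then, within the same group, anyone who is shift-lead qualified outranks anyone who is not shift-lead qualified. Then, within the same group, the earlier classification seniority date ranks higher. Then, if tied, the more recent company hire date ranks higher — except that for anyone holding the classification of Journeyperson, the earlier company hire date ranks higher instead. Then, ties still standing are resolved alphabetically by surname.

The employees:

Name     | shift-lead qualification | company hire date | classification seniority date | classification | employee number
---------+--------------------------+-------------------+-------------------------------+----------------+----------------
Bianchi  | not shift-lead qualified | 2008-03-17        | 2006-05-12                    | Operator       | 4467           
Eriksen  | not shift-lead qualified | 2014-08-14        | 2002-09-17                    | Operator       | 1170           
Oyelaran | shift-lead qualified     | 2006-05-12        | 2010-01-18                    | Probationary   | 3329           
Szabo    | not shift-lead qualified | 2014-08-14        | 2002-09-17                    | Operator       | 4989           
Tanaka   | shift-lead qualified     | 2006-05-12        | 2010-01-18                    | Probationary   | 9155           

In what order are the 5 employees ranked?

Eriksen, Szabo, Bianchi, Oyelaran, Tanaka

By classification: Eriksen, Szabo and Bianchi (Operator); then Oyelaran and Tanaka (Probationary).
Eriksen, Szabo and Bianchi are each not shift-lead qualified, so the next rule applies.
Among Eriksen, Szabo and Bianchi, by classification seniority date (earlier first): Eriksen and Szabo (2002-09-17) before Bianchi (2006-05-12).
Eriksen and Szabo both have company hire date 2014-08-14, so the next rule applies.
Among Eriksen and Szabo, alphabetically by surname: Eriksen before Szabo.
Oyelaran and Tanaka are each shift-lead qualified, so the next rule applies.
Oyelaran and Tanaka both have classification seniority date 2010-01-18, so the next rule applies.
Oyelaran and Tanaka both have company hire date 2006-05-12, so the next rule applies.
Among Oyelaran and Tanaka, alphabetically by surname: Oyelaran before Tanaka.
Full order: Eriksen, Szabo, Bianchi, Oyelaran, Tanaka.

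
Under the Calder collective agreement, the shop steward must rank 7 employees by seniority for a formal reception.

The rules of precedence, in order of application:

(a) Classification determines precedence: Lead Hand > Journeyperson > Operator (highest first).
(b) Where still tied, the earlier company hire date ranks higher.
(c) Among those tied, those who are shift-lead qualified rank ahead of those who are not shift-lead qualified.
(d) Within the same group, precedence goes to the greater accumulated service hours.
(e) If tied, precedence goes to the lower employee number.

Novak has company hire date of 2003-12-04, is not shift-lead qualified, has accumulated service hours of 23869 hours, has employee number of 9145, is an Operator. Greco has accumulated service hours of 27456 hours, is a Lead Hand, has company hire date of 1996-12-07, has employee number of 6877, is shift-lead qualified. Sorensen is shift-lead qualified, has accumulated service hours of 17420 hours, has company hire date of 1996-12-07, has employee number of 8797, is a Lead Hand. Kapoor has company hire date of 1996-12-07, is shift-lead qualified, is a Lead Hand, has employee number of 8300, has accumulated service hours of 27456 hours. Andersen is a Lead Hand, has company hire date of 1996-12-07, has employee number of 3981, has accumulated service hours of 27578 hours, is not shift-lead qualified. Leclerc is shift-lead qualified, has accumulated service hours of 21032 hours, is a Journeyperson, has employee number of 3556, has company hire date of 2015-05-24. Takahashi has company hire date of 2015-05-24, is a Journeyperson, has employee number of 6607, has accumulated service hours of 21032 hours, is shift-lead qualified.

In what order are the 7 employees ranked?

Greco, Kapoor, Sorensen, Andersen, Leclerc, Takahashi, Novak

By classification: Greco, Kapoor, Sorensen and Andersen (Lead Hand); then Leclerc and Takahashi (Journeyperson); then Novak (Operator).
Greco, Kapoor, Sorensen and Andersen all have company hire date 1996-12-07, so the next rule applies.
Among Greco, Kapoor, Sorensen and Andersen, shift-lead qualified before not shift-lead qualified: Greco, Kapoor and Sorensen (shift-lead qualified) before Andersen (not shift-lead qualified).
Among Greco, Kapoor and Sorensen, by accumulated service hours (higher first): Greco and Kapoor (27456 hours) before Sorensen (17420 hours).
Among Greco and Kapoor, by employee number (lower first): Greco (6877) before Kapoor (8300).
Leclerc and Takahashi both have company hire date 2015-05-24, so the next rule applies.
Leclerc and Takahashi are each shift-lead qualified, so the next rule applies.
Leclerc and Takahashi both have accumulated service hours 21032 hours, so the next rule applies.
Among Leclerc and Takahashi, by employee number (lower first): Leclerc (3556) before Takahashi (6607).
Full order: Greco, Kapoor, Sorensen, Andersen, Leclerc, Takahashi, Novak.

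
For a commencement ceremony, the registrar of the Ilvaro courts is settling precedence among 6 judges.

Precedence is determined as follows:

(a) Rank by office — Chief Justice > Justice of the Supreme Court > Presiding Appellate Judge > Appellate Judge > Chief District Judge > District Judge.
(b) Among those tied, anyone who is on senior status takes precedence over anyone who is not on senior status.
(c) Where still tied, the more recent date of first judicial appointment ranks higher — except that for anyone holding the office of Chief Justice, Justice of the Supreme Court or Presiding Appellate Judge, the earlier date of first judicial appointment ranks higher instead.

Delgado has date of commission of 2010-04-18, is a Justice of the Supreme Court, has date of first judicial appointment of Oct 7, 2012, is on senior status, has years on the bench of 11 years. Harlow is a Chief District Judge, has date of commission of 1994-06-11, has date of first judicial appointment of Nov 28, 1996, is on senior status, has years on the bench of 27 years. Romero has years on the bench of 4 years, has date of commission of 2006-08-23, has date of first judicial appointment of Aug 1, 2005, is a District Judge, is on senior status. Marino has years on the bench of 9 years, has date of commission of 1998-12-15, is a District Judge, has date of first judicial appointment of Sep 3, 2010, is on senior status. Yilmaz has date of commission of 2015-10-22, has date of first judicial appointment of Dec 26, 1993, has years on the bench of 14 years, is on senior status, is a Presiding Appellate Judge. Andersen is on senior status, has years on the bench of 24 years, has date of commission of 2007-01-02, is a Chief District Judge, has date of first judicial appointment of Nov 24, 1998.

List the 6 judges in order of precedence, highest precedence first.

By office: Delgado (Justice of the Supreme Court); then Yilmaz (Presiding Appellate Judge); then Andersen and Harlow (Chief District Judge); then Marino and Romero (District Judge).
Andersen and Harlow are each on senior status, so the next rule applies.
Among Andersen and Harlow, by date of first judicial appointment (later first): Andersen (Nov 24, 1998) before Harlow (Nov 28, 1996).
Marino and Romero are each on senior status, so the next rule applies.
Among Marino and Romero, by date of first judicial appointment (later first): Marino (Sep 3, 2010) before Romero (Aug 1, 2005).
Full order: Delgado, Yilmaz, Andersen, Harlow, Marino, Romero.

Delgado, Yilmaz, Andersen, Harlow, Marino, Romero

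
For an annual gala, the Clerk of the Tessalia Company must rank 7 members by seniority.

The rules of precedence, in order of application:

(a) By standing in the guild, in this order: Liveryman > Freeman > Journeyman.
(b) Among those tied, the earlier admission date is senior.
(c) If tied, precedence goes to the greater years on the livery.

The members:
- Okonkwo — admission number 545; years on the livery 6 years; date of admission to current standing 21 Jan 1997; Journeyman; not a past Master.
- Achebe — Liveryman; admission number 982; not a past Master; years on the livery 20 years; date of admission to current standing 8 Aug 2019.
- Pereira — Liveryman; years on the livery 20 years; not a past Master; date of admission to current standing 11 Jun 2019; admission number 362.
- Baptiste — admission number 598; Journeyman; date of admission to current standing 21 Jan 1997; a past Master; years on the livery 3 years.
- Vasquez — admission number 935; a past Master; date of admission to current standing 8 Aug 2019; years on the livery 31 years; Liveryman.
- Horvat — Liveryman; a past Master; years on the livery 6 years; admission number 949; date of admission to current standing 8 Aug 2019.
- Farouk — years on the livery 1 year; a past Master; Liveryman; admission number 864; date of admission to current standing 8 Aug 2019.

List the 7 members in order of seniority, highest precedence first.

Pereira, Vasquez, Achebe, Horvat, Farouk, Okonkwo, Baptiste

By standing in the guild: Pereira, Vasquez, Achebe, Horvat and Farouk (Liveryman); then Okonkwo and Baptiste (Journeyman).
Among Pereira, Vasquez, Achebe, Horvat and Farouk, by date of admission to current standing (earlier first): Pereira (11 Jun 2019) before Vasquez, Achebe, Horvat and Farouk (8 Aug 2019).
Among Vasquez, Achebe, Horvat and Farouk, by years on the livery (higher first): Vasquez (31 years) before Achebe (20 years) before Horvat (6 years) before Farouk (1 year).
Okonkwo and Baptiste both have date of admission to current standing 21 Jan 1997, so the next rule applies.
Among Okonkwo and Baptiste, by years on the livery (higher first): Okonkwo (6 years) before Baptiste (3 years).
Full order: Pereira, Vasquez, Achebe, Horvat, Farouk, Okonkwo, Baptiste.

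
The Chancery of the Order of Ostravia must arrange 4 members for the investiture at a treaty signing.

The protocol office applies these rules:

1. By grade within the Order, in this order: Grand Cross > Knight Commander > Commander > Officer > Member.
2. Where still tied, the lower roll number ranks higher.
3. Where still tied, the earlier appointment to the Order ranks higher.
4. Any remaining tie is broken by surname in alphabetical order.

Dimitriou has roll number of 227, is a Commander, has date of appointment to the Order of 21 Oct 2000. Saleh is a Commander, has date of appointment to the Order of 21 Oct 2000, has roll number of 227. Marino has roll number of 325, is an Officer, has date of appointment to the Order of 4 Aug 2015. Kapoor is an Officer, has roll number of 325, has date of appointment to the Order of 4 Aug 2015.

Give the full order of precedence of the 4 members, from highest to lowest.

Dimitriou, Saleh, Kapoor, Marino

By grade within the Order: Dimitriou and Saleh (Commander); then Kapoor and Marino (Officer).
Dimitriou and Saleh both have roll number 227, so the next rule applies.
Dimitriou and Saleh both have date of appointment to the Order 21 Oct 2000, so the next rule applies.
Among Dimitriou and Saleh, alphabetically by surname: Dimitriou before Saleh.
Kapoor and Marino both have roll number 325, so the next rule applies.
Kapoor and Marino both have date of appointment to the Order 4 Aug 2015, so the next rule applies.
Among Kapoor and Marino, alphabetically by surname: Kapoor before Marino.
Full order: Dimitriou, Saleh, Kapoor, Marino.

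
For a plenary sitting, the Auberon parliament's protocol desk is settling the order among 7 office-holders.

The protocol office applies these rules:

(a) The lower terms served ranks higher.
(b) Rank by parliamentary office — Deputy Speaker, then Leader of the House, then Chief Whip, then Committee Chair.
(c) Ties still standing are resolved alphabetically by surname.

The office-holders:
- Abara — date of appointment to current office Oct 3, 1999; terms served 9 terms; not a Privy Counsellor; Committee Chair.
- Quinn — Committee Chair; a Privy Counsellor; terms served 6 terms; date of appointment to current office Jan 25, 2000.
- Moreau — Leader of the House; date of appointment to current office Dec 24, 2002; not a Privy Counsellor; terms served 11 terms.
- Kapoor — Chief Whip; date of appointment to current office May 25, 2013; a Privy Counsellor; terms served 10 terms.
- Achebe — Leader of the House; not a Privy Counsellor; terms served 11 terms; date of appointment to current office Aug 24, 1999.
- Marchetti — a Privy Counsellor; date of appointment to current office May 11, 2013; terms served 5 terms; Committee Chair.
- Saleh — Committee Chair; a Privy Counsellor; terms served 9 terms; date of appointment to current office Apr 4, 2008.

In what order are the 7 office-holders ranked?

Marchetti, Quinn, Abara, Saleh, Kapoor, Achebe, Moreau

By terms served (lower first): Marchetti (5 terms); then Quinn (6 terms); then Abara and Saleh (both 9 terms); then Kapoor (10 terms); then Achebe and Moreau (both 11 terms).
Abara and Saleh are each Committee Chair, so the next rule applies.
Among Abara and Saleh, alphabetically by surname: Abara before Saleh.
Achebe and Moreau are each Leader of the House, so the next rule applies.
Among Achebe and Moreau, alphabetically by surname: Achebe before Moreau.
Full order: Marchetti, Quinn, Abara, Saleh, Kapoor, Achebe, Moreau.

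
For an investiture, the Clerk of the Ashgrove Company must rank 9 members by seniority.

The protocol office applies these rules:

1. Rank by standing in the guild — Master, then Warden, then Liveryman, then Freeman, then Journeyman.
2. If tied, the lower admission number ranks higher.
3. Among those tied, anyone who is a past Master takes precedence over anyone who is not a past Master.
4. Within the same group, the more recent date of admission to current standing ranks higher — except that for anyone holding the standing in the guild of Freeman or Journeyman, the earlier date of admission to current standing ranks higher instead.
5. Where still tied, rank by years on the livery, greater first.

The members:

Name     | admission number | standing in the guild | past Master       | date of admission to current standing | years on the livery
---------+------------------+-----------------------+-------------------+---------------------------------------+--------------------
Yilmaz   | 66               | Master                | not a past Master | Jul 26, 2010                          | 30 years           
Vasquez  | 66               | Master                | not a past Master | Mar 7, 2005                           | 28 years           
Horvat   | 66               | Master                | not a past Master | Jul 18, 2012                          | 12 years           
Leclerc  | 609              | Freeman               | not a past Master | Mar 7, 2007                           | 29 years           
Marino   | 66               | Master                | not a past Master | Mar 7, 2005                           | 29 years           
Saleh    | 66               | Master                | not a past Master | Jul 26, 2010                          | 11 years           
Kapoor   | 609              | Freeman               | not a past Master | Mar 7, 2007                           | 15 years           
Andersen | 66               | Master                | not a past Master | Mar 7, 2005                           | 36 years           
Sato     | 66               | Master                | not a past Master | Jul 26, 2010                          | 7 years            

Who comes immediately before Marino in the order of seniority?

By standing in the guild: Horvat, Yilmaz, Saleh, Sato, Andersen, Marino and Vasquez (Master); then Leclerc and Kapoor (Freeman).
Horvat, Yilmaz, Saleh, Sato, Andersen, Marino and Vasquez all have admission number 66, so the next rule applies.
Horvat, Yilmaz, Saleh, Sato, Andersen, Marino and Vasquez are each not a past Master, so the next rule applies.
Among Horvat, Yilmaz, Saleh, Sato, Andersen, Marino and Vasquez, by date of admission to current standing (later first): Horvat (Jul 18, 2012) before Yilmaz, Saleh and Sato (Jul 26, 2010) before Andersen, Marino and Vasquez (Mar 7, 2005).
Among Yilmaz, Saleh and Sato, by years on the livery (higher first): Yilmaz (30 years) before Saleh (11 years) before Sato (7 years).
Among Andersen, Marino and Vasquez, by years on the livery (higher first): Andersen (36 years) before Marino (29 years) before Vasquez (28 years).
Leclerc and Kapoor both have admission number 609, so the next rule applies.
Leclerc and Kapoor are each not a past Master, so the next rule applies.
Leclerc and Kapoor both have date of admission to current standing Mar 7, 2007, so the next rule applies.
Among Leclerc and Kapoor, by years on the livery (higher first): Leclerc (29 years) before Kapoor (15 years).
Order: Horvat, Yilmaz, Saleh, Sato, Andersen, Marino, Vasquez, Leclerc, Kapoor.

Andersen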